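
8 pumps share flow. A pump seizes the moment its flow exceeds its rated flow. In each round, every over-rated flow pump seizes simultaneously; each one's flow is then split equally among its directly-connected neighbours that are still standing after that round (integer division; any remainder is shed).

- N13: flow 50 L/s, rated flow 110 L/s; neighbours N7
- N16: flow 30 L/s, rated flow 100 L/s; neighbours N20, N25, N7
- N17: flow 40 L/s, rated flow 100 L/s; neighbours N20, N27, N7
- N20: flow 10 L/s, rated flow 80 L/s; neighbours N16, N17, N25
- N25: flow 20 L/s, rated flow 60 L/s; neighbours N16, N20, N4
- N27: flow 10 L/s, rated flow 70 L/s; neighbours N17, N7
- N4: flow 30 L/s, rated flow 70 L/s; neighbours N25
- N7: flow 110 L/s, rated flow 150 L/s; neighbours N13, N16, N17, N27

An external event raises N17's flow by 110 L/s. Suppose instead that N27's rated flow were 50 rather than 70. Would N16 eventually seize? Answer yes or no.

With N27's rated flow at 50:
Round 1 — N17 at 150 > 100. N17 seizes.
  N17 sheds 150 L/s to N20, N27, N7: 50 each.
    N20: 10+50 = 60 ≤ 80
    N27: 10+50 = 60 > 50
    N7: 110+50 = 160 > 150
Round 2 — N27, N7 seize.
  N27 sheds 60 L/s: no online neighbours, lost.
  N7 sheds 160 L/s to N13, N16: 80 each.
    N13: 50+80 = 130 > 110
    N16: 30+80 = 110 > 100
Round 3 — N13, N16 seize.
  N13 sheds 130 L/s: no online neighbours, lost.
  N16 sheds 110 L/s to N20, N25: 55 each.
    N20: 60+55 = 115 > 80
    N25: 20+55 = 75 > 60
Round 4 — N20, N25 seize.
  N20 sheds 115 L/s: no online neighbours, lost.
  N25 sheds 75 L/s to N4: 75 each.
    N4: 30+75 = 105 > 70
Round 5 — N4 seizes.
  N4 sheds 105 L/s: no online neighbours, lost.
No further seizures.

yes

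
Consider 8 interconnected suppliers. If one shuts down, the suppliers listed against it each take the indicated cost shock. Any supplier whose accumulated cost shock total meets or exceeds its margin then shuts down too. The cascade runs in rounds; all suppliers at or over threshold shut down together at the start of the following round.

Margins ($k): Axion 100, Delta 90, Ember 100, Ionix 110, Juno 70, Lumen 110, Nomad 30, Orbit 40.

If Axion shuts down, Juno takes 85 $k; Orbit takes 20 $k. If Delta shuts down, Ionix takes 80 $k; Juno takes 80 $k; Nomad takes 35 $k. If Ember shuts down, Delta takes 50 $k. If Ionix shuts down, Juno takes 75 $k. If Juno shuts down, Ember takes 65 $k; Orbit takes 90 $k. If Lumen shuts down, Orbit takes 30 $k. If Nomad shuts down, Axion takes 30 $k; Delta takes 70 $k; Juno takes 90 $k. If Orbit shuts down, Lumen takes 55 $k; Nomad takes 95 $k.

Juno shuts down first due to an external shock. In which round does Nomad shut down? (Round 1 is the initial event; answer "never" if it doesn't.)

3

Round 1 — Juno shuts down (initial).
  Ember: +65 → 65 < 100
  Orbit: +90 → 90 ≥ 40
Round 2 — Orbit shuts down.
  Lumen: +55 → 55 < 110
  Nomad: +95 → 95 ≥ 30
Round 3 — Nomad shuts down.
  Axion: +30 → 30 < 100
  Delta: +70 → 70 < 90
No further shutdowns.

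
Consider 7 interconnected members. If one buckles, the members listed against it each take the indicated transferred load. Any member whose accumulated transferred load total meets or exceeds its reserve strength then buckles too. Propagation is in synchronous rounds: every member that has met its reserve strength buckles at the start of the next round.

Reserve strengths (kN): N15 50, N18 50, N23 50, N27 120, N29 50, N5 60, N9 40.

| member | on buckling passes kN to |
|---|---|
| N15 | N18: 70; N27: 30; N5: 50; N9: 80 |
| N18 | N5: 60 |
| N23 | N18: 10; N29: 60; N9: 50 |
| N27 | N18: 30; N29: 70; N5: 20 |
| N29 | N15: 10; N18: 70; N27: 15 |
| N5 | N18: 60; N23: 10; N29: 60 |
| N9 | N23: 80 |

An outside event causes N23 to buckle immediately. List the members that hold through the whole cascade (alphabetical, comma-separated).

N15, N27

Round 1 — N23 buckles (initial).
  N18: +10 → 10 < 50
  N29: +60 → 60 ≥ 50
  N9: +50 → 50 ≥ 40
Round 2 — N29, N9 buckle.
  N15: +10 → 10 < 50
  N18: +70 → 80 ≥ 50
  N27: +15 → 15 < 120
Round 3 — N18 buckles.
  N5: +60 → 60 ≥ 60
Round 4 — N5 buckles.
No further bucklings.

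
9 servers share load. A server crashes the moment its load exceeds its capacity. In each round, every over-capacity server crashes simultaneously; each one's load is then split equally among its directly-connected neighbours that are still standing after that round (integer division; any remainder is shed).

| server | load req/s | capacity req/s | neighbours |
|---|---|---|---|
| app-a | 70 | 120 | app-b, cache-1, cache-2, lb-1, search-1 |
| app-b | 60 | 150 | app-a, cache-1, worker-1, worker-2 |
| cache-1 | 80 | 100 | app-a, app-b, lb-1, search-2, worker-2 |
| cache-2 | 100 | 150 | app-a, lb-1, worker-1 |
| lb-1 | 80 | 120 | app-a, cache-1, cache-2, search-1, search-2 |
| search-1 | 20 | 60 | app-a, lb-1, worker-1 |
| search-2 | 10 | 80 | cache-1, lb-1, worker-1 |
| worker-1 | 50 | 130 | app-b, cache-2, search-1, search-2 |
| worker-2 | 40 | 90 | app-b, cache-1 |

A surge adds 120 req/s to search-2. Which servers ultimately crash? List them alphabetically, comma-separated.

Round 1 — search-2 at 130 > 80. search-2 crashes.
  search-2 sheds 130 req/s to cache-1, lb-1, worker-1: 43 each (1 lost).
    cache-1: 80+43 = 123 > 100
    lb-1: 80+43 = 123 > 120
    worker-1: 50+43 = 93 ≤ 130
Round 2 — cache-1, lb-1 crash.
  cache-1 sheds 123 req/s to app-a, app-b, worker-2: 41 each.
    app-a: 70+41 = 111 ≤ 120
    app-b: 60+41 = 101 ≤ 150
    worker-2: 40+41 = 81 ≤ 90
  lb-1 sheds 123 req/s to app-a, cache-2, search-1: 41 each.
    app-a: 111+41 = 152 > 120
    cache-2: 100+41 = 141 ≤ 150
    search-1: 20+41 = 61 > 60
Round 3 — app-a, search-1 crash.
  app-a sheds 152 req/s to app-b, cache-2: 76 each.
    app-b: 101+76 = 177 > 150
    cache-2: 141+76 = 217 > 150
  search-1 sheds 61 req/s to worker-1: 61 each.
    worker-1: 93+61 = 154 > 130
Round 4 — app-b, cache-2, worker-1 crash.
  app-b sheds 177 req/s to worker-2: 177 each.
    worker-2: 81+177 = 258 > 90
  cache-2 sheds 217 req/s: no online neighbours, lost.
  worker-1 sheds 154 req/s: no online neighbours, lost.
Round 5 — worker-2 crashes.
  worker-2 sheds 258 req/s: no online neighbours, lost.
No further crashes.

app-a, app-b, cache-1, cache-2, lb-1, search-1, search-2, worker-1, worker-2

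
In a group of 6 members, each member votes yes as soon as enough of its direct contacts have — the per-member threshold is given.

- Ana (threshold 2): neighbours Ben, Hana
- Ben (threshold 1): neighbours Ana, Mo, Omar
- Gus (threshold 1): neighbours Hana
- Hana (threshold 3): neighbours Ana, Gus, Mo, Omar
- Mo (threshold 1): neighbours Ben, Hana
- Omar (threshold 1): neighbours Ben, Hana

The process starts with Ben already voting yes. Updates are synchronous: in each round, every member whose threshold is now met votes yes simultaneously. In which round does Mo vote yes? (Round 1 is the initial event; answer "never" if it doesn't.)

Round 1 — Ben votes yes (initial).
Round 2 — checking thresholds:
  Ana: 1 of 2 neighbours < 2, below threshold.
  Mo: 1 of 2 neighbours ≥ 1, votes yes.
  Omar: 1 of 2 neighbours ≥ 1, votes yes.
Round 3 — no new yes votes; cascade stops.

2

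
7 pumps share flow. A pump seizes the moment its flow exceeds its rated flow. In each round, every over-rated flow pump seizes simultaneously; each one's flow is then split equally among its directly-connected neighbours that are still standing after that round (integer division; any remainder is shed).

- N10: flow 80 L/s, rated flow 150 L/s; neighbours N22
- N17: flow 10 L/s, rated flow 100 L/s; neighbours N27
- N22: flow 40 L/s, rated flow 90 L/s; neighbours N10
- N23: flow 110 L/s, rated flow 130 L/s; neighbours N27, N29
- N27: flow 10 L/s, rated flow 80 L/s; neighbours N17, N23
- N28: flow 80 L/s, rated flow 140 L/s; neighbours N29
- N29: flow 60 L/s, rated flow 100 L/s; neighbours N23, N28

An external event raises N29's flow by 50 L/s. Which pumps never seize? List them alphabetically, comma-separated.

N10, N22, N28

Round 1 — N29 at 110 > 100. N29 seizes.
  N29 sheds 110 L/s to N23, N28: 55 each.
    N23: 110+55 = 165 > 130
    N28: 80+55 = 135 ≤ 140
Round 2 — N23 seizes.
  N23 sheds 165 L/s to N27: 165 each.
    N27: 10+165 = 175 > 80
Round 3 — N27 seizes.
  N27 sheds 175 L/s to N17: 175 each.
    N17: 10+175 = 185 > 100
Round 4 — N17 seizes.
  N17 sheds 185 L/s: no online neighbours, lost.
No further seizures.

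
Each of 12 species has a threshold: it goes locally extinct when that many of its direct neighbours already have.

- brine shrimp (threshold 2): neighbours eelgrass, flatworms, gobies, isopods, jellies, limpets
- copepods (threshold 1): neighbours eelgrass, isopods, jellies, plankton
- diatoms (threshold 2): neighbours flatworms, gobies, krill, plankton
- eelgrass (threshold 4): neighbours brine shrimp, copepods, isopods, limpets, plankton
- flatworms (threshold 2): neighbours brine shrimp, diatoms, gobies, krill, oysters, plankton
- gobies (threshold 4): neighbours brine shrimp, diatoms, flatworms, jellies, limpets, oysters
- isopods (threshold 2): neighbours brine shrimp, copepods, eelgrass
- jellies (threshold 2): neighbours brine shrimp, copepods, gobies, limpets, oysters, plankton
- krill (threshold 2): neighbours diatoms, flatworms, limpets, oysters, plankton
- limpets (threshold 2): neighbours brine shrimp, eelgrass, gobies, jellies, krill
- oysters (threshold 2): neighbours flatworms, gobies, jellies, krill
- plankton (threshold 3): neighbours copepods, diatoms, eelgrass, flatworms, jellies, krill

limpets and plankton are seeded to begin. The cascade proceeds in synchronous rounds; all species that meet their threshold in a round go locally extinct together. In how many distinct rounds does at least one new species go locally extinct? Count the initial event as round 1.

4

Round 1 — limpets, plankton go locally extinct (initial).
Round 2 — checking thresholds:
  brine shrimp: 1 of 6 neighbours < 2, holds.
  copepods: 1 of 4 neighbours ≥ 1, goes locally extinct.
  diatoms: 1 of 4 neighbours < 2, holds.
  eelgrass: 2 of 5 neighbours < 4, holds.
  flatworms: 1 of 6 neighbours < 2, holds.
  gobies: 1 of 6 neighbours < 4, holds.
  jellies: 2 of 6 neighbours ≥ 2, goes locally extinct.
  krill: 2 of 5 neighbours ≥ 2, goes locally extinct.
Round 3 — checking thresholds:
  brine shrimp: 2 of 6 neighbours ≥ 2, goes locally extinct.
  diatoms: 2 of 4 neighbours ≥ 2, goes locally extinct.
  eelgrass: 3 of 5 neighbours < 4, holds.
  flatworms: 2 of 6 neighbours ≥ 2, goes locally extinct.
  gobies: 2 of 6 neighbours < 4, holds.
  isopods: 1 of 3 neighbours < 2, holds.
  oysters: 2 of 4 neighbours ≥ 2, goes locally extinct.
Round 4 — checking thresholds:
  eelgrass: 4 of 5 neighbours ≥ 4, goes locally extinct.
  gobies: 6 of 6 neighbours ≥ 4, goes locally extinct.
  isopods: 2 of 3 neighbours ≥ 2, goes locally extinct.
Round 5 — no new extinctions; cascade stops.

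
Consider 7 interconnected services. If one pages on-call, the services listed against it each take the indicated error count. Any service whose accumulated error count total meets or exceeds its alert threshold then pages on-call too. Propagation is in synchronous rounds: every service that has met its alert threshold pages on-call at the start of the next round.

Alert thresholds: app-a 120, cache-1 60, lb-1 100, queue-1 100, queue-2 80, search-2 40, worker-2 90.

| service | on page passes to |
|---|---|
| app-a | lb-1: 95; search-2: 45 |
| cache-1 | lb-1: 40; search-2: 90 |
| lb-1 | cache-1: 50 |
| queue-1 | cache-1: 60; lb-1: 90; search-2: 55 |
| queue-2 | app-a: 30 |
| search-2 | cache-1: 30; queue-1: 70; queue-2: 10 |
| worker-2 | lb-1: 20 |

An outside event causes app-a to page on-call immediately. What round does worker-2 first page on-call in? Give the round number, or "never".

Round 1 — app-a pages on-call (initial).
  lb-1: +95 → 95 < 100
  search-2: +45 → 45 ≥ 40
Round 2 — search-2 pages on-call.
  cache-1: +30 → 30 < 60
  queue-1: +70 → 70 < 100
  queue-2: +10 → 10 < 80
No further pages.

never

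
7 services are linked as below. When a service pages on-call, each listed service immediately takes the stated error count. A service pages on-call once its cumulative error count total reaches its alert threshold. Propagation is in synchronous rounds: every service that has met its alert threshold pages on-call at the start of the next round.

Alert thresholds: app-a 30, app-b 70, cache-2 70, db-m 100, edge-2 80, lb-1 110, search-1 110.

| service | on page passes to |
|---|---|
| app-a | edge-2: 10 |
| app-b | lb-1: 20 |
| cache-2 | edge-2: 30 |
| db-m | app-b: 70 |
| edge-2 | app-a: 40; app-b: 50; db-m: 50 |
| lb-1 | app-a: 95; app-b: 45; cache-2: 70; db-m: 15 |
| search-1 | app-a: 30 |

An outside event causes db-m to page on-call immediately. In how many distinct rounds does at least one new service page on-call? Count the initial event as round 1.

Round 1 — db-m pages on-call (initial).
  app-b: +70 → 70 ≥ 70
Round 2 — app-b pages on-call.
  lb-1: +20 → 20 < 110
No further pages.

2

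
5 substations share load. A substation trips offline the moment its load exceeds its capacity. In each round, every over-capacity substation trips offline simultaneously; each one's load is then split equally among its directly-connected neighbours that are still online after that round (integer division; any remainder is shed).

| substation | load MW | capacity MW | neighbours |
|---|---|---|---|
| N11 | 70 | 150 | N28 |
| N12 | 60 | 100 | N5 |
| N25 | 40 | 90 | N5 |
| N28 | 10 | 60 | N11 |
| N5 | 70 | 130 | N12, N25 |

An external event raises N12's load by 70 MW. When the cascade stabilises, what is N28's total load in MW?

Round 1 — N12 at 130 > 100. N12 trips offline.
  N12 sheds 130 MW to N5: 130 each.
    N5: 70+130 = 200 > 130
Round 2 — N5 trips offline.
  N5 sheds 200 MW to N25: 200 each.
    N25: 40+200 = 240 > 90
Round 3 — N25 trips offline.
  N25 sheds 240 MW: no online neighbours, lost.
No further trips.

10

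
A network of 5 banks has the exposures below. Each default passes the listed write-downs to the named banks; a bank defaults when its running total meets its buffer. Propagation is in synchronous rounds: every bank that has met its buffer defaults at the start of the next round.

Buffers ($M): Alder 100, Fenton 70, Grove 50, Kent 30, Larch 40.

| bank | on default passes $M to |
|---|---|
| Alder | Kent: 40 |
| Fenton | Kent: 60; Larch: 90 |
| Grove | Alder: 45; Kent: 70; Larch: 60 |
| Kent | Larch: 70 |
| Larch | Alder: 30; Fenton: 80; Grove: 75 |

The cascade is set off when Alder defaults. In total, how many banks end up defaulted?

5

Round 1 — Alder defaults (initial).
  Kent: +40 → 40 ≥ 30
Round 2 — Kent defaults.
  Larch: +70 → 70 ≥ 40
Round 3 — Larch defaults.
  Fenton: +80 → 80 ≥ 70
  Grove: +75 → 75 ≥ 50
Round 4 — Fenton, Grove default.
No further defaults.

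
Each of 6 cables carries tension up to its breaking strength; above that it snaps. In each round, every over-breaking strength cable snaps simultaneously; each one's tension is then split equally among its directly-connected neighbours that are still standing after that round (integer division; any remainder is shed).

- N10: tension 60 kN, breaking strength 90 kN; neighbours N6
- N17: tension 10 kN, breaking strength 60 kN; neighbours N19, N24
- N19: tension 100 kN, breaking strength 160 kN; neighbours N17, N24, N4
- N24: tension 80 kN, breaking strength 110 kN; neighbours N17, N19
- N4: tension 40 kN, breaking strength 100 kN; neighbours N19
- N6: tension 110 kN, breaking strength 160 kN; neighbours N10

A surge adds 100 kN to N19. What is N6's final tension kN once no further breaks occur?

Round 1 — N19 at 200 > 160. N19 snaps.
  N19 sheds 200 kN to N17, N24, N4: 66 each (2 lost).
    N17: 10+66 = 76 > 60
    N24: 80+66 = 146 > 110
    N4: 40+66 = 106 > 100
Round 2 — N17, N24, N4 snap.
  N17 sheds 76 kN: no online neighbours, lost.
  N24 sheds 146 kN: no online neighbours, lost.
  N4 sheds 106 kN: no online neighbours, lost.
No further breaks.

110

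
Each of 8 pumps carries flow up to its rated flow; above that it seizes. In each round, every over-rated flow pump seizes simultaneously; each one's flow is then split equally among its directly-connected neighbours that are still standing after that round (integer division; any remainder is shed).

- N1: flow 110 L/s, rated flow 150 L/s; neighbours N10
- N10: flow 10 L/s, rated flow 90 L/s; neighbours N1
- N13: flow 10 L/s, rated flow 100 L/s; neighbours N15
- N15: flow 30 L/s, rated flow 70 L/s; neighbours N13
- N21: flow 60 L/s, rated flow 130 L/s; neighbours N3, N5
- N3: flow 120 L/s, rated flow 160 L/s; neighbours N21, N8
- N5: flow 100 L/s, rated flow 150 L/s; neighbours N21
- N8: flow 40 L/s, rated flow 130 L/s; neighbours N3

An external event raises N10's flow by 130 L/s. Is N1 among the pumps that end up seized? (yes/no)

yes

Round 1 — N10 at 140 > 90. N10 seizes.
  N10 sheds 140 L/s to N1: 140 each.
    N1: 110+140 = 250 > 150
Round 2 — N1 seizes.
  N1 sheds 250 L/s: no online neighbours, lost.
No further seizures.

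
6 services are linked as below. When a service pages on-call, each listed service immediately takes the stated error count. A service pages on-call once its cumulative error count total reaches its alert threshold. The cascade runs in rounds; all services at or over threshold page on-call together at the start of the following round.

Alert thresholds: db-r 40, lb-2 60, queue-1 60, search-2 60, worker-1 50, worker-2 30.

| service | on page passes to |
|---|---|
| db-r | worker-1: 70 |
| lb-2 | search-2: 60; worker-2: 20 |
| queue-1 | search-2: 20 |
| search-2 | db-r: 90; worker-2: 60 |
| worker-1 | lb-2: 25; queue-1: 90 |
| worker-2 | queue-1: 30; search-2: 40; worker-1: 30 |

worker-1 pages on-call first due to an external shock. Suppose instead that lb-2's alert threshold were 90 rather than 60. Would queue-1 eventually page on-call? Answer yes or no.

yes

With lb-2's alert threshold at 90:
Round 1 — worker-1 pages on-call (initial).
  lb-2: +25 → 25 < 90
  queue-1: +90 → 90 ≥ 60
Round 2 — queue-1 pages on-call.
  search-2: +20 → 20 < 60
No further pages.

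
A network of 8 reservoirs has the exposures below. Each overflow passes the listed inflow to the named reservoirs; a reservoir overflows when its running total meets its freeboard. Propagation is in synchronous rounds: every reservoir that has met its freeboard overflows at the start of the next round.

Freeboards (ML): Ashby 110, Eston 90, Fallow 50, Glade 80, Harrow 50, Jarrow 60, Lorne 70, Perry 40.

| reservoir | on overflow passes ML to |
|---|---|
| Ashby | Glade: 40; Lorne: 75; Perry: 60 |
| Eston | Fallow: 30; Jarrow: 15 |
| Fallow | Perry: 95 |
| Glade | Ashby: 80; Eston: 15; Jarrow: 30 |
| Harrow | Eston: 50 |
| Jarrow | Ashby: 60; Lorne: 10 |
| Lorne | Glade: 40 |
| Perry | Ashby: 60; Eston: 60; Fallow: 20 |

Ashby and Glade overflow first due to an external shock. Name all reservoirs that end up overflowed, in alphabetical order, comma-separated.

Ashby, Glade, Lorne, Perry

Round 1 — Ashby, Glade overflow (initial).
  Eston: +15 → 15 < 90
  Jarrow: +30 → 30 < 60
  Lorne: +75 → 75 ≥ 70
  Perry: +60 → 60 ≥ 40
Round 2 — Lorne, Perry overflow.
  Eston: +60 → 75 < 90
  Fallow: +20 → 20 < 50
No further overflows.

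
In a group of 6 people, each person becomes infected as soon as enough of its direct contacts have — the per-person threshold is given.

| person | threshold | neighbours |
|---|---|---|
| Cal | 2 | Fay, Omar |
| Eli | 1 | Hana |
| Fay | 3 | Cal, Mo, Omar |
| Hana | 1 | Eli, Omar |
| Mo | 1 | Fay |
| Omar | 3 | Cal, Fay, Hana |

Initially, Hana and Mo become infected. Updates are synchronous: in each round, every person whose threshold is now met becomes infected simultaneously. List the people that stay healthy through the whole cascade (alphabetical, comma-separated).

Round 1 — Hana, Mo become infected (initial).
Round 2 — checking thresholds:
  Eli: 1 of 1 neighbours ≥ 1, becomes infected.
  Fay: 1 of 3 neighbours < 3, not yet.
  Omar: 1 of 3 neighbours < 3, not yet.
Round 3 — no new infections; cascade stops.

Cal, Fay, Omar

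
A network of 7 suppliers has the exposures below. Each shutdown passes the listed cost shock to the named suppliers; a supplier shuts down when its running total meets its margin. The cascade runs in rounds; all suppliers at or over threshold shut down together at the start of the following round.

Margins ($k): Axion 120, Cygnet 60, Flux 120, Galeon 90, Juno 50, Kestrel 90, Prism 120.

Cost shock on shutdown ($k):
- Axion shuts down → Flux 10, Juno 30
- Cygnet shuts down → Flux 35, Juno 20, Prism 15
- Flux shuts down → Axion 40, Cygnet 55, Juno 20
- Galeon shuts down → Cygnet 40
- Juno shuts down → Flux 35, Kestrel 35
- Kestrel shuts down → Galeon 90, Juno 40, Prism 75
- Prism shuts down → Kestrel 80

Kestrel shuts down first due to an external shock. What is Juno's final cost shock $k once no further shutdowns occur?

Round 1 — Kestrel shuts down (initial).
  Galeon: +90 → 90 ≥ 90
  Juno: +40 → 40 < 50
  Prism: +75 → 75 < 120
Round 2 — Galeon shuts down.
  Cygnet: +40 → 40 < 60
No further shutdowns.

40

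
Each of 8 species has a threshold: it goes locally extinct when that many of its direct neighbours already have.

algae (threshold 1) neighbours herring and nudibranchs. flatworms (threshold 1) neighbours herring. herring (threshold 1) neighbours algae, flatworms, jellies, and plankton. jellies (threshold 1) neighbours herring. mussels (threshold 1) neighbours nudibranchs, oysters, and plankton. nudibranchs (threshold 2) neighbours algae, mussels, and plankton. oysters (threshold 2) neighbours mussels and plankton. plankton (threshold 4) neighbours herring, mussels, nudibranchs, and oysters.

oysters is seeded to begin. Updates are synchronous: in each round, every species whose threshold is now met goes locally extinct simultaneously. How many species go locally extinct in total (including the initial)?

2

Round 1 — oysters goes locally extinct (initial).
Round 2 — checking thresholds:
  mussels: 1 of 3 neighbours ≥ 1, goes locally extinct.
  plankton: 1 of 4 neighbours < 4, not yet.
Round 3 — no new extinctions; cascade stops.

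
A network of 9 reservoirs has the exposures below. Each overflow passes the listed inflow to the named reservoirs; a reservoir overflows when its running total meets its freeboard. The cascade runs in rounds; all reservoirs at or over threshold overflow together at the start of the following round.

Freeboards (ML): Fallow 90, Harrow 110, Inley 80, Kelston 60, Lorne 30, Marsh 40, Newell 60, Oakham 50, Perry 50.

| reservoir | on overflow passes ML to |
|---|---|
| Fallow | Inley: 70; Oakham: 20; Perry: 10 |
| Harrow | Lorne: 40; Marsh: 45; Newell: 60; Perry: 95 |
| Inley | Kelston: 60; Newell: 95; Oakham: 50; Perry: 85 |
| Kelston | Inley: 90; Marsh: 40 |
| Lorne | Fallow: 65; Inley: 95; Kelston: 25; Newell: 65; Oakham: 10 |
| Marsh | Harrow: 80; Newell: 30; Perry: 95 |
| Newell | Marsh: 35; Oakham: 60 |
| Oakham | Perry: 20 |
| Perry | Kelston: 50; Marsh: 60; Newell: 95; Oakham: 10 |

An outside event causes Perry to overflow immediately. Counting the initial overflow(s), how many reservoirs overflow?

4

Round 1 — Perry overflows (initial).
  Kelston: +50 → 50 < 60
  Marsh: +60 → 60 ≥ 40
  Newell: +95 → 95 ≥ 60
  Oakham: +10 → 10 < 50
Round 2 — Marsh, Newell overflow.
  Harrow: +80 → 80 < 110
  Oakham: +60 → 70 ≥ 50
Round 3 — Oakham overflows.
No further overflows.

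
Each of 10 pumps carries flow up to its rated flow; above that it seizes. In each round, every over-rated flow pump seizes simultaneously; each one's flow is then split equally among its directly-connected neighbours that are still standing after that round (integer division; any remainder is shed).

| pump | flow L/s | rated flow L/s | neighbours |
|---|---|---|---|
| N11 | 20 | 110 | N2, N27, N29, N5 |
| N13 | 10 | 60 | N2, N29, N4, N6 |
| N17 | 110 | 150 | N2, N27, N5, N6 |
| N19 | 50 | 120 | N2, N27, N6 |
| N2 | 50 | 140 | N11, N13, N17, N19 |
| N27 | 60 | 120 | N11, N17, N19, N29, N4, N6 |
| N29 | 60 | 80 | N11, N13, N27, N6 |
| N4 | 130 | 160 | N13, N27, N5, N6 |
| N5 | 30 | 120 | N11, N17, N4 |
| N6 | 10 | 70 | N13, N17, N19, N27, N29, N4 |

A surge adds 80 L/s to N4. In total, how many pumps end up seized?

Round 1 — N4 at 210 > 160. N4 seizes.
  N4 sheds 210 L/s to N13, N27, N5, N6: 52 each (2 lost).
    N13: 10+52 = 62 > 60
    N27: 60+52 = 112 ≤ 120
    N5: 30+52 = 82 ≤ 120
    N6: 10+52 = 62 ≤ 70
Round 2 — N13 seizes.
  N13 sheds 62 L/s to N2, N29, N6: 20 each (2 lost).
    N2: 50+20 = 70 ≤ 140
    N29: 60+20 = 80 ≤ 80
    N6: 62+20 = 82 > 70
Round 3 — N6 seizes.
  N6 sheds 82 L/s to N17, N19, N27, N29: 20 each (2 lost).
    N17: 110+20 = 130 ≤ 150
    N19: 50+20 = 70 ≤ 120
    N27: 112+20 = 132 > 120
    N29: 80+20 = 100 > 80
Round 4 — N27, N29 seize.
  N27 sheds 132 L/s to N11, N17, N19: 44 each.
    N11: 20+44 = 64 ≤ 110
    N17: 130+44 = 174 > 150
    N19: 70+44 = 114 ≤ 120
  N29 sheds 100 L/s to N11: 100 each.
    N11: 64+100 = 164 > 110
Round 5 — N11, N17 seize.
  N11 sheds 164 L/s to N2, N5: 82 each.
    N2: 70+82 = 152 > 140
    N5: 82+82 = 164 > 120
  N17 sheds 174 L/s to N2, N5: 87 each.
    N2: 152+87 = 239 > 140
    N5: 164+87 = 251 > 120
Round 6 — N2, N5 seize.
  N2 sheds 239 L/s to N19: 239 each.
    N19: 114+239 = 353 > 120
  N5 sheds 251 L/s: no online neighbours, lost.
Round 7 — N19 seizes.
  N19 sheds 353 L/s: no online neighbours, lost.
No further seizures.

10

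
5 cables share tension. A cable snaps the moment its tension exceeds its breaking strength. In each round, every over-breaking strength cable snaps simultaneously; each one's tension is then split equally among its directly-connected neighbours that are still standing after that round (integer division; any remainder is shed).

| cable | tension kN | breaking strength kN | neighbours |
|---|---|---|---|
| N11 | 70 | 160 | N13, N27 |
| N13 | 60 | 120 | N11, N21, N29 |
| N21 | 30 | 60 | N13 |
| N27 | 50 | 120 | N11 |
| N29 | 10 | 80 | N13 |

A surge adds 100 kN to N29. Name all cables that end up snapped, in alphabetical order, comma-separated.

Round 1 — N29 at 110 > 80. N29 snaps.
  N29 sheds 110 kN to N13: 110 each.
    N13: 60+110 = 170 > 120
Round 2 — N13 snaps.
  N13 sheds 170 kN to N11, N21: 85 each.
    N11: 70+85 = 155 ≤ 160
    N21: 30+85 = 115 > 60
Round 3 — N21 snaps.
  N21 sheds 115 kN: no online neighbours, lost.
No further breaks.

N13, N21, N29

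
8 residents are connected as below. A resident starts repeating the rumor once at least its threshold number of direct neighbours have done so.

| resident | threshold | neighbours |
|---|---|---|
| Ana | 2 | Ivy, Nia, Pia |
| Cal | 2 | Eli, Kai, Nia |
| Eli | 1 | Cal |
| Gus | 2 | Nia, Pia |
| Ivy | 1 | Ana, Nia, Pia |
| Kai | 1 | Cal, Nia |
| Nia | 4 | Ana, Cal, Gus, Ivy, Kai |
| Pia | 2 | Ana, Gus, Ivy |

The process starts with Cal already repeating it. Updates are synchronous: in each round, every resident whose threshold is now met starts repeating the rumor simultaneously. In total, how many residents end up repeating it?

3

Round 1 — Cal starts repeating the rumor (initial).
Round 2 — checking thresholds:
  Eli: 1 of 1 neighbours ≥ 1, starts repeating the rumor.
  Kai: 1 of 2 neighbours ≥ 1, starts repeating the rumor.
  Nia: 1 of 5 neighbours < 4, holds.
Round 3 — no new spreads; cascade stops.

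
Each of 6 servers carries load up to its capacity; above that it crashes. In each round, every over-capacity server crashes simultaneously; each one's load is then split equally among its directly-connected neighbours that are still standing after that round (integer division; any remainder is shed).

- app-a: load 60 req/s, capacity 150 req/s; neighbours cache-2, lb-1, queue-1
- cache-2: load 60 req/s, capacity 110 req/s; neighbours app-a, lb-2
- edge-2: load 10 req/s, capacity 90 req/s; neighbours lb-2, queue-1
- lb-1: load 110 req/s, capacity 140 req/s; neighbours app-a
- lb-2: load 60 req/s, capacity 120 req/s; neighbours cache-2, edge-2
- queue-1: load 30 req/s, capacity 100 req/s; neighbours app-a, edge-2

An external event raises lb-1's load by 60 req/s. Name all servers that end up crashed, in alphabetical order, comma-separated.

app-a, cache-2, edge-2, lb-1, lb-2, queue-1

Round 1 — lb-1 at 170 > 140. lb-1 crashes.
  lb-1 sheds 170 req/s to app-a: 170 each.
    app-a: 60+170 = 230 > 150
Round 2 — app-a crashes.
  app-a sheds 230 req/s to cache-2, queue-1: 115 each.
    cache-2: 60+115 = 175 > 110
    queue-1: 30+115 = 145 > 100
Round 3 — cache-2, queue-1 crash.
  cache-2 sheds 175 req/s to lb-2: 175 each.
    lb-2: 60+175 = 235 > 120
  queue-1 sheds 145 req/s to edge-2: 145 each.
    edge-2: 10+145 = 155 > 90
Round 4 — edge-2, lb-2 crash.
  edge-2 sheds 155 req/s: no online neighbours, lost.
  lb-2 sheds 235 req/s: no online neighbours, lost.
No further crashes.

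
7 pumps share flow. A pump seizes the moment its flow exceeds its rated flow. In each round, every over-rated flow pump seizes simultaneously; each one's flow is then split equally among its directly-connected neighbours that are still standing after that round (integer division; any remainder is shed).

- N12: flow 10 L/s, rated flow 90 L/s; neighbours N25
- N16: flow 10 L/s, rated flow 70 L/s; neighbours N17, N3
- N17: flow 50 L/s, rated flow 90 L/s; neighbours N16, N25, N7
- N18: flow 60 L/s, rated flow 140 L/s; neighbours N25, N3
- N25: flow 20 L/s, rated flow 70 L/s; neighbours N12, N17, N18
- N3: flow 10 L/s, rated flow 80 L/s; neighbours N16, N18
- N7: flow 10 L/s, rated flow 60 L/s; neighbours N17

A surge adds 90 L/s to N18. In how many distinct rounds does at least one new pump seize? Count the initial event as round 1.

4

Round 1 — N18 at 150 > 140. N18 seizes.
  N18 sheds 150 L/s to N25, N3: 75 each.
    N25: 20+75 = 95 > 70
    N3: 10+75 = 85 > 80
Round 2 — N25, N3 seize.
  N25 sheds 95 L/s to N12, N17: 47 each (1 lost).
    N12: 10+47 = 57 ≤ 90
    N17: 50+47 = 97 > 90
  N3 sheds 85 L/s to N16: 85 each.
    N16: 10+85 = 95 > 70
Round 3 — N16, N17 seize.
  N16 sheds 95 L/s: no online neighbours, lost.
  N17 sheds 97 L/s to N7: 97 each.
    N7: 10+97 = 107 > 60
Round 4 — N7 seizes.
  N7 sheds 107 L/s: no online neighbours, lost.
No further seizures.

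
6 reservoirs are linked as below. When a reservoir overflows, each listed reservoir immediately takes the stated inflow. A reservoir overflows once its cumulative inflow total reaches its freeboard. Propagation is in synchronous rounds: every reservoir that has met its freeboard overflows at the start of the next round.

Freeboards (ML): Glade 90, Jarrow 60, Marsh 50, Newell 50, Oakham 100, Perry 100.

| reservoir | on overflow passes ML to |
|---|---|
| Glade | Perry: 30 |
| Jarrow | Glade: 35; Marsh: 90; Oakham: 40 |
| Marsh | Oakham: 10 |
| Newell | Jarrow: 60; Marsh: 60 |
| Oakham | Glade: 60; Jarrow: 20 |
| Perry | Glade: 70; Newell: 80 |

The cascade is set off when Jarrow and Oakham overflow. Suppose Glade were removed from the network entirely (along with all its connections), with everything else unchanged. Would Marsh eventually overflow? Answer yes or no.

yes

With Glade removed:
Round 1 — Jarrow, Oakham overflow (initial).
  Marsh: +90 → 90 ≥ 50
Round 2 — Marsh overflows.
No further overflows.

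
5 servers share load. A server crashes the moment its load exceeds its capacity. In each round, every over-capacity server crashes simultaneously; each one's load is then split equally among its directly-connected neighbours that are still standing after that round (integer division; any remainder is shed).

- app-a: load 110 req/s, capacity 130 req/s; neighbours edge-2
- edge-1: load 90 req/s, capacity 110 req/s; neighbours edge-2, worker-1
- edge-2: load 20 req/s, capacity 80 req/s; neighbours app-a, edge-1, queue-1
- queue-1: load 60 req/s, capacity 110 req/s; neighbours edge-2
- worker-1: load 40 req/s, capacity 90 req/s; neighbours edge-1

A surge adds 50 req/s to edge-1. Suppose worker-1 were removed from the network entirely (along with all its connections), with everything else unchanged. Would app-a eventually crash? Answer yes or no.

yes

With worker-1 removed:
Round 1 — edge-1 at 140 > 110. edge-1 crashes.
  edge-1 sheds 140 req/s to edge-2: 140 each.
    edge-2: 20+140 = 160 > 80
Round 2 — edge-2 crashes.
  edge-2 sheds 160 req/s to app-a, queue-1: 80 each.
    app-a: 110+80 = 190 > 130
    queue-1: 60+80 = 140 > 110
Round 3 — app-a, queue-1 crash.
  app-a sheds 190 req/s: no online neighbours, lost.
  queue-1 sheds 140 req/s: no online neighbours, lost.
No further crashes.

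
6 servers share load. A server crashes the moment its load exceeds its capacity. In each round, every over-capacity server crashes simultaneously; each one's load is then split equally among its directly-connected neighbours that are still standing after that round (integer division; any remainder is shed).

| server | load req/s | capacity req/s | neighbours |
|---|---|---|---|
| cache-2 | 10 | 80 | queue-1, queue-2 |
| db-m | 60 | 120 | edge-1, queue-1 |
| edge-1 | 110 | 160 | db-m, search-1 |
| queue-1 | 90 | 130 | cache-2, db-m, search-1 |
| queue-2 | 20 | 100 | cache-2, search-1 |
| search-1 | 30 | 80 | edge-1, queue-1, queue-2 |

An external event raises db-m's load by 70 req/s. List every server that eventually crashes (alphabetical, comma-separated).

Round 1 — db-m at 130 > 120. db-m crashes.
  db-m sheds 130 req/s to edge-1, queue-1: 65 each.
    edge-1: 110+65 = 175 > 160
    queue-1: 90+65 = 155 > 130
Round 2 — edge-1, queue-1 crash.
  edge-1 sheds 175 req/s to search-1: 175 each.
    search-1: 30+175 = 205 > 80
  queue-1 sheds 155 req/s to cache-2, search-1: 77 each (1 lost).
    cache-2: 10+77 = 87 > 80
    search-1: 205+77 = 282 > 80
Round 3 — cache-2, search-1 crash.
  cache-2 sheds 87 req/s to queue-2: 87 each.
    queue-2: 20+87 = 107 > 100
  search-1 sheds 282 req/s to queue-2: 282 each.
    queue-2: 107+282 = 389 > 100
Round 4 — queue-2 crashes.
  queue-2 sheds 389 req/s: no online neighbours, lost.
No further crashes.

cache-2, db-m, edge-1, queue-1, queue-2, search-1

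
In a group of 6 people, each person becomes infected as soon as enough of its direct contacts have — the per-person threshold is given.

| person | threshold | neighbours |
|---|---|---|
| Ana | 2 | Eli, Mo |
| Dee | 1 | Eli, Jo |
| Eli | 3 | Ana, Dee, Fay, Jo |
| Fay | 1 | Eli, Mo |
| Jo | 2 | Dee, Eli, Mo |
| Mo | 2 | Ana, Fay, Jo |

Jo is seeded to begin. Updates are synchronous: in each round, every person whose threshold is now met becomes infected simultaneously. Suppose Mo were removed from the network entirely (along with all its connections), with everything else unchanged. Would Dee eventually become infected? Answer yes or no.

With Mo removed:
Round 1 — Jo becomes infected (initial).
Round 2 — checking thresholds:
  Dee: 1 of 2 neighbours ≥ 1, becomes infected.
  Eli: 1 of 4 neighbours < 3, not yet.
Round 3 — no new infections; cascade stops.

yes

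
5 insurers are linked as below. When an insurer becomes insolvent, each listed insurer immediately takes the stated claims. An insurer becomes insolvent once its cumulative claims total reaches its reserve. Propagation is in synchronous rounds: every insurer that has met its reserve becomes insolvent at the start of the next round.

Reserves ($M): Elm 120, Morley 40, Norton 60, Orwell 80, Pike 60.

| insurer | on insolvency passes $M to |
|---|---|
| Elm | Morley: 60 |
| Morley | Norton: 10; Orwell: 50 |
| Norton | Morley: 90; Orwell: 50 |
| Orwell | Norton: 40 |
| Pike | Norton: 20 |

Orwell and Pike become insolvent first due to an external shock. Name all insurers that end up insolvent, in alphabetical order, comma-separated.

Morley, Norton, Orwell, Pike

Round 1 — Orwell, Pike become insolvent (initial).
  Norton: +40+20 → 60 ≥ 60
Round 2 — Norton becomes insolvent.
  Morley: +90 → 90 ≥ 40
Round 3 — Morley becomes insolvent.
No further insolvencies.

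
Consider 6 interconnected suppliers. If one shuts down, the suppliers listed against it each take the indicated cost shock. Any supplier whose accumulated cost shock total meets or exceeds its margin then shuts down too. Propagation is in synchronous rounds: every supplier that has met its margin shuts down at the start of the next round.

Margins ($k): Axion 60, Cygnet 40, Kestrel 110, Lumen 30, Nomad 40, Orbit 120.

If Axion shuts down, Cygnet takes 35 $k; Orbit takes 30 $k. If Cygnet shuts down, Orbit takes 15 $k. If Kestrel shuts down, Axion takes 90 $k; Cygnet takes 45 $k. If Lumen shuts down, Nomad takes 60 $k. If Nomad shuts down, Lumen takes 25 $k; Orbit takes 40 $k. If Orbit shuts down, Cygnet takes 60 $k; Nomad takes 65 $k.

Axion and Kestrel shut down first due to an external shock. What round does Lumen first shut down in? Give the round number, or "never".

never

Round 1 — Axion, Kestrel shut down (initial).
  Cygnet: +35+45 → 80 ≥ 40
  Orbit: +30 → 30 < 120
Round 2 — Cygnet shuts down.
  Orbit: +15 → 45 < 120
No further shutdowns.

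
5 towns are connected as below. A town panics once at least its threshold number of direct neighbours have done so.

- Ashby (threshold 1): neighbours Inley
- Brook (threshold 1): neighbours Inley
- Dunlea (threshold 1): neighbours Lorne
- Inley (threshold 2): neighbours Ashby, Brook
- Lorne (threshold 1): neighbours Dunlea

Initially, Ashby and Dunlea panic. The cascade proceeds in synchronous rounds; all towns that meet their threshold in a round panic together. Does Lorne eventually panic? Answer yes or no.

Round 1 — Ashby, Dunlea panic (initial).
Round 2 — checking thresholds:
  Inley: 1 of 2 neighbours < 2, not yet.
  Lorne: 1 of 1 neighbours ≥ 1, panics.
Round 3 — no new panics; cascade stops.

yes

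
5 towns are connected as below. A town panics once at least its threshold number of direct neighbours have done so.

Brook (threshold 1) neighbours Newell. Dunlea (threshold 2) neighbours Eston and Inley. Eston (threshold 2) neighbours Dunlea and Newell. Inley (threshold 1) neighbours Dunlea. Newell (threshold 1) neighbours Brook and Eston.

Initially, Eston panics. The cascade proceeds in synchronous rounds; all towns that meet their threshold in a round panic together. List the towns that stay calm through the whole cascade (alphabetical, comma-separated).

Dunlea, Inley

Round 1 — Eston panics (initial).
Round 2 — checking thresholds:
  Dunlea: 1 of 2 neighbours < 2, holds.
  Newell: 1 of 2 neighbours ≥ 1, panics.
Round 3 — checking thresholds:
  Brook: 1 of 1 neighbours ≥ 1, panics.
  Dunlea: 1 of 2 neighbours < 2, holds.
Round 4 — no new panics; cascade stops.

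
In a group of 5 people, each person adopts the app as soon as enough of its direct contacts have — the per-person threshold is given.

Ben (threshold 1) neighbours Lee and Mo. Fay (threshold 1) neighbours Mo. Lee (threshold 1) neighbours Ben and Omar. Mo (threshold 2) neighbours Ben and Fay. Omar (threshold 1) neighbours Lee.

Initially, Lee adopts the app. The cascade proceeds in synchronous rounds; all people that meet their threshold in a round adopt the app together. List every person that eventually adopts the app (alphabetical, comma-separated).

Round 1 — Lee adopts the app (initial).
Round 2 — checking thresholds:
  Ben: 1 of 2 neighbours ≥ 1, adopts the app.
  Omar: 1 of 1 neighbours ≥ 1, adopts the app.
Round 3 — no new adoptions; cascade stops.

Ben, Lee, Omar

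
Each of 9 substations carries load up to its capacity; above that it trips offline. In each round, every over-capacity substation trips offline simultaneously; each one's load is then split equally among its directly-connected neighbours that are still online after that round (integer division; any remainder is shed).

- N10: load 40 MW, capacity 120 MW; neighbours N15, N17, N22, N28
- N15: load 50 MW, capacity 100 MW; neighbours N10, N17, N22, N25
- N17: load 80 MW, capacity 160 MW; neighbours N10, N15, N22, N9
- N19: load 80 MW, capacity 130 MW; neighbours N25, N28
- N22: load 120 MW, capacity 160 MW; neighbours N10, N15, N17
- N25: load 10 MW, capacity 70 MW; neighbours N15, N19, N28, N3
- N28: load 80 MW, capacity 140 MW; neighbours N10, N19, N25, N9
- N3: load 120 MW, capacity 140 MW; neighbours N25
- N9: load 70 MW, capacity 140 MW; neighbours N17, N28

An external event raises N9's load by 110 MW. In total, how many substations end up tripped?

9

Round 1 — N9 at 180 > 140. N9 trips offline.
  N9 sheds 180 MW to N17, N28: 90 each.
    N17: 80+90 = 170 > 160
    N28: 80+90 = 170 > 140
Round 2 — N17, N28 trip offline.
  N17 sheds 170 MW to N10, N15, N22: 56 each (2 lost).
    N10: 40+56 = 96 ≤ 120
    N15: 50+56 = 106 > 100
    N22: 120+56 = 176 > 160
  N28 sheds 170 MW to N10, N19, N25: 56 each (2 lost).
    N10: 96+56 = 152 > 120
    N19: 80+56 = 136 > 130
    N25: 10+56 = 66 ≤ 70
Round 3 — N10, N15, N19, N22 trip offline.
  N10 sheds 152 MW: no online neighbours, lost.
  N15 sheds 106 MW to N25: 106 each.
    N25: 66+106 = 172 > 70
  N19 sheds 136 MW to N25: 136 each.
    N25: 172+136 = 308 > 70
  N22 sheds 176 MW: no online neighbours, lost.
Round 4 — N25 trips offline.
  N25 sheds 308 MW to N3: 308 each.
    N3: 120+308 = 428 > 140
Round 5 — N3 trips offline.
  N3 sheds 428 MW: no online neighbours, lost.
No further trips.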